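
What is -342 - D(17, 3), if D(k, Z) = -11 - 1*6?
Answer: -325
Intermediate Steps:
D(k, Z) = -17 (D(k, Z) = -11 - 6 = -17)
-342 - D(17, 3) = -342 - 1*(-17) = -342 + 17 = -325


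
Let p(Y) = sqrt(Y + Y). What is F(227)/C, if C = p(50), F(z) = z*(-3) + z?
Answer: -227/5 ≈ -45.400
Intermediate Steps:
F(z) = -2*z (F(z) = -3*z + z = -2*z)
p(Y) = sqrt(2)*sqrt(Y) (p(Y) = sqrt(2*Y) = sqrt(2)*sqrt(Y))
C = 10 (C = sqrt(2)*sqrt(50) = sqrt(2)*(5*sqrt(2)) = 10)
F(227)/C = -2*227/10 = -454*1/10 = -227/5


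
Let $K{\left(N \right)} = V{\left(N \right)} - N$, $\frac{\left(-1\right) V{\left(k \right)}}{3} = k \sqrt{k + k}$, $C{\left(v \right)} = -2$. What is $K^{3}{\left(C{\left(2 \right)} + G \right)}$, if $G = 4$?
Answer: $-2744$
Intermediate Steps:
$V{\left(k \right)} = - 3 \sqrt{2} k^{\frac{3}{2}}$ ($V{\left(k \right)} = - 3 k \sqrt{k + k} = - 3 k \sqrt{2 k} = - 3 k \sqrt{2} \sqrt{k} = - 3 \sqrt{2} k^{\frac{3}{2}}$)
$K{\left(N \right)} = - N - 3 \sqrt{2} N^{\frac{3}{2}}$ ($K{\left(N \right)} = - 3 \sqrt{2} N^{\frac{3}{2}} - N = - N - 3 \sqrt{2} N^{\frac{3}{2}}$)
$K^{3}{\left(C{\left(2 \right)} + G \right)} = \left(- (-2 + 4) - 3 \sqrt{2} \left(-2 + 4\right)^{\frac{3}{2}}\right)^{3} = \left(\left(-1\right) 2 - 3 \sqrt{2} \cdot 2^{\frac{3}{2}}\right)^{3} = \left(-2 - 3 \sqrt{2} \cdot 2 \sqrt{2}\right)^{3} = \left(-2 - 12\right)^{3} = \left(-14\right)^{3} = -2744$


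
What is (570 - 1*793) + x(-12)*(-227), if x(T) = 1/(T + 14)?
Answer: -673/2 ≈ -336.50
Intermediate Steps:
x(T) = 1/(14 + T)
(570 - 1*793) + x(-12)*(-227) = (570 - 1*793) - 227/(14 - 12) = (570 - 793) - 227/2 = -223 + (½)*(-227) = -223 - 227/2 = -673/2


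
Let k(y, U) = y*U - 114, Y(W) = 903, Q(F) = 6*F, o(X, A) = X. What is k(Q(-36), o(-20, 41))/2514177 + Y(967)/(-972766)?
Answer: 607050655/815235301194 ≈ 0.00074463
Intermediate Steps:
k(y, U) = -114 + U*y (k(y, U) = U*y - 114 = -114 + U*y)
k(Q(-36), o(-20, 41))/2514177 + Y(967)/(-972766) = (-114 - 120*(-36))/2514177 + 903/(-972766) = (-114 - 20*(-216))*(1/2514177) + 903*(-1/972766) = (-114 + 4320)*(1/2514177) - 903/972766 = 4206*(1/2514177) - 903/972766 = 1402/838059 - 903/972766 = 607050655/815235301194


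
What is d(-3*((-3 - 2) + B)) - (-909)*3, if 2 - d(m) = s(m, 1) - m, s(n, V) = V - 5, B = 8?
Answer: 2724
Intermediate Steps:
s(n, V) = -5 + V
d(m) = 6 + m (d(m) = 2 - ((-5 + 1) - m) = 2 - (-4 - m) = 2 + (4 + m) = 6 + m)
d(-3*((-3 - 2) + B)) - (-909)*3 = (6 - 3*((-3 - 2) + 8)) - (-909)*3 = (6 - 3*(-5 + 8)) - 1*(-2727) = (6 - 3*3) + 2727 = (6 - 9) + 2727 = -3 + 2727 = 2724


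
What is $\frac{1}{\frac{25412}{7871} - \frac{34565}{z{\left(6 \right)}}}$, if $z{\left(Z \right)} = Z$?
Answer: $- \frac{47226}{271908643} \approx -0.00017368$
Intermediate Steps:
$\frac{1}{\frac{25412}{7871} - \frac{34565}{z{\left(6 \right)}}} = \frac{1}{\frac{25412}{7871} - \frac{34565}{6}} = \frac{1}{- \frac{271908643}{47226}} = - \frac{47226}{271908643}$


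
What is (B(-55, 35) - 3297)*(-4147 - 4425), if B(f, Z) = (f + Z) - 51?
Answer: 28870496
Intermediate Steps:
B(f, Z) = -51 + Z + f (B(f, Z) = (Z + f) - 51 = -51 + Z + f)
(B(-55, 35) - 3297)*(-4147 - 4425) = ((-51 + 35 - 55) - 3297)*(-4147 - 4425) = (-71 - 3297)*(-8572) = -3368*(-8572) = 28870496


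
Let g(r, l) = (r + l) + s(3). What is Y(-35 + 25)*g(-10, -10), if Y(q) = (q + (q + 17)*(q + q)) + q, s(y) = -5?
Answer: 4000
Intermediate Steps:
g(r, l) = -5 + l + r (g(r, l) = (r + l) - 5 = (l + r) - 5 = -5 + l + r)
Y(q) = 2*q + 2*q*(17 + q) (Y(q) = (q + (17 + q)*(2*q)) + q = (q + 2*q*(17 + q)) + q = 2*q + 2*q*(17 + q))
Y(-35 + 25)*g(-10, -10) = (2*(-35 + 25)*(18 + (-35 + 25)))*(-5 - 10 - 10) = (2*(-10)*(18 - 10))*(-25) = (2*(-10)*8)*(-25) = -160*(-25) = 4000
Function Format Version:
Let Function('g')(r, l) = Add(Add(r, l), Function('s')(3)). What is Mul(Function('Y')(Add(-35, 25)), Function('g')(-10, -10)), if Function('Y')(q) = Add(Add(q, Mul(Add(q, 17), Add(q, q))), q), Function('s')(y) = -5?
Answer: 4000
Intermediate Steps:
Function('g')(r, l) = Add(-5, l, r) (Function('g')(r, l) = Add(Add(r, l), -5) = Add(Add(l, r), -5) = Add(-5, l, r))
Function('Y')(q) = Add(Mul(2, q), Mul(2, q, Add(17, q))) (Function('Y')(q) = Add(Add(q, Mul(Add(17, q), Mul(2, q))), q) = Add(Add(q, Mul(2, q, Add(17, q))), q) = Add(Mul(2, q), Mul(2, q, Add(17, q))))
Mul(Function('Y')(Add(-35, 25)), Function('g')(-10, -10)) = Mul(Mul(2, Add(-35, 25), Add(18, Add(-35, 25))), Add(-5, -10, -10)) = Mul(Mul(2, -10, Add(18, -10)), -25) = Mul(Mul(2, -10, 8), -25) = Mul(-160, -25) = 4000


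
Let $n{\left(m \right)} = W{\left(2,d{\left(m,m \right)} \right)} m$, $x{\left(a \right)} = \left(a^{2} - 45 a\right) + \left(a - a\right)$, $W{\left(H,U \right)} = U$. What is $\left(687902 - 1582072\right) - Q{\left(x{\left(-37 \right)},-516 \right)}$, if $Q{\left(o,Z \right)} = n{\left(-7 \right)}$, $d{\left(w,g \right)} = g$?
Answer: $-894219$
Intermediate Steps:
$x{\left(a \right)} = a^{2} - 45 a$ ($x{\left(a \right)} = \left(a^{2} - 45 a\right) + 0 = a^{2} - 45 a$)
$n{\left(m \right)} = m^{2}$ ($n{\left(m \right)} = m m = m^{2}$)
$Q{\left(o,Z \right)} = 49$ ($Q{\left(o,Z \right)} = \left(-7\right)^{2} = 49$)
$\left(687902 - 1582072\right) - Q{\left(x{\left(-37 \right)},-516 \right)} = \left(687902 - 1582072\right) - 49 = -894170 - 49 = -894219$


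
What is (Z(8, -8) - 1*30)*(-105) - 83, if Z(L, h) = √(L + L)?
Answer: 2647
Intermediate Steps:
Z(L, h) = √2*√L (Z(L, h) = √(2*L) = √2*√L)
(Z(8, -8) - 1*30)*(-105) - 83 = (√2*√8 - 1*30)*(-105) - 83 = (√2*(2*√2) - 30)*(-105) - 83 = (4 - 30)*(-105) - 83 = -26*(-105) - 83 = 2730 - 83 = 2647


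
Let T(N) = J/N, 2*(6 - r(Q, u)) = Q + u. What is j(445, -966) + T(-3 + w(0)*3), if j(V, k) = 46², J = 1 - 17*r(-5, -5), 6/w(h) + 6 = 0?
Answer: 2147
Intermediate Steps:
w(h) = -1 (w(h) = 6/(-6 + 0) = 6/(-6) = 6*(-⅙) = -1)
r(Q, u) = 6 - Q/2 - u/2 (r(Q, u) = 6 - (Q + u)/2 = 6 + (-Q/2 - u/2) = 6 - Q/2 - u/2)
J = -186 (J = 1 - 17*(6 - ½*(-5) - ½*(-5)) = 1 - 17*(6 + 5/2 + 5/2) = 1 - 17*11 = 1 - 187 = -186)
j(V, k) = 2116
T(N) = -186/N
j(445, -966) + T(-3 + w(0)*3) = 2116 - 186/(-3 - 1*3) = 2116 - 186/(-3 - 3) = 2116 - 186/(-6) = 2116 - 186*(-⅙) = 2116 + 31 = 2147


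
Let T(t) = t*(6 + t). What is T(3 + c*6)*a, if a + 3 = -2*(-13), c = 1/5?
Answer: 24633/25 ≈ 985.32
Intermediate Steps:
c = ⅕ ≈ 0.20000
a = 23 (a = -3 - 2*(-13) = -3 + 26 = 23)
T(3 + c*6)*a = ((3 + (⅕)*6)*(6 + (3 + (⅕)*6)))*23 = ((3 + 6/5)*(6 + (3 + 6/5)))*23 = (21*(6 + 21/5)/5)*23 = ((21/5)*(51/5))*23 = (1071/25)*23 = 24633/25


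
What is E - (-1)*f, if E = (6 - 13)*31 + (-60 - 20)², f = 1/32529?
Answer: 201126808/32529 ≈ 6183.0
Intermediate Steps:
f = 1/32529 ≈ 3.0742e-5
E = 6183 (E = -7*31 + (-80)² = -217 + 6400 = 6183)
E - (-1)*f = 6183 - (-1)/32529 = 6183 - 1*(-1/32529) = 6183 + 1/32529 = 201126808/32529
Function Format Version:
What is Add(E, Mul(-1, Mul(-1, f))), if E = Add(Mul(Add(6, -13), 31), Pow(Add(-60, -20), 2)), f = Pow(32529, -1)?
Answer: Rational(201126808, 32529) ≈ 6183.0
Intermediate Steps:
f = Rational(1, 32529) ≈ 3.0742e-5
E = 6183 (E = Add(Mul(-7, 31), Pow(-80, 2)) = Add(-217, 6400) = 6183)
Add(E, Mul(-1, Mul(-1, f))) = Add(6183, Mul(-1, Mul(-1, Rational(1, 32529)))) = Add(6183, Mul(-1, Rational(-1, 32529))) = Add(6183, Rational(1, 32529)) = Rational(201126808, 32529)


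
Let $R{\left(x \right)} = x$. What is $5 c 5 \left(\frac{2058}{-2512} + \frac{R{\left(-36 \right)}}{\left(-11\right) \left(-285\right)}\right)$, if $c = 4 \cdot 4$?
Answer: $- \frac{10903770}{32813} \approx -332.3$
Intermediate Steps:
$c = 16$
$5 c 5 \left(\frac{2058}{-2512} + \frac{R{\left(-36 \right)}}{\left(-11\right) \left(-285\right)}\right) = 5 \cdot 16 \cdot 5 \left(\frac{2058}{-2512} - \frac{36}{\left(-11\right) \left(-285\right)}\right) = 80 \cdot 5 \left(2058 \left(- \frac{1}{2512}\right) - \frac{36}{3135}\right) = 400 \left(- \frac{1029}{1256} - \frac{12}{1045}\right) = 400 \left(- \frac{1090377}{1312520}\right) = - \frac{10903770}{32813}$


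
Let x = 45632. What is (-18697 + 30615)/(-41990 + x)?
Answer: 5959/1821 ≈ 3.2724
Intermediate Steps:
(-18697 + 30615)/(-41990 + x) = (-18697 + 30615)/(-41990 + 45632) = 11918/3642 = 11918*(1/3642) = 5959/1821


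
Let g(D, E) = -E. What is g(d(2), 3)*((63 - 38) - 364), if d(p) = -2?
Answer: 1017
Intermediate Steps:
g(d(2), 3)*((63 - 38) - 364) = (-1*3)*((63 - 38) - 364) = -3*(25 - 364) = -3*(-339) = 1017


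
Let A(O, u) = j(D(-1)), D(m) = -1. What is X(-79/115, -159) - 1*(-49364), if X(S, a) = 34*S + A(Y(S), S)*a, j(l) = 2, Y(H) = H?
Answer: 5637604/115 ≈ 49023.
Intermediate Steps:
A(O, u) = 2
X(S, a) = 2*a + 34*S (X(S, a) = 34*S + 2*a = 2*a + 34*S)
X(-79/115, -159) - 1*(-49364) = (2*(-159) + 34*(-79/115)) - 1*(-49364) = (-318 + 34*(-79*1/115)) + 49364 = (-318 + 34*(-79/115)) + 49364 = (-318 - 2686/115) + 49364 = -39256/115 + 49364 = 5637604/115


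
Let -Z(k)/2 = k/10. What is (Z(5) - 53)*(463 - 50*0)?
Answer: -25002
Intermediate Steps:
Z(k) = -k/5 (Z(k) = -2*k/10 = -k/5)
(Z(5) - 53)*(463 - 50*0) = (-⅕*5 - 53)*(463 - 50*0) = (-1 - 53)*(463 + 0) = -54*463 = -25002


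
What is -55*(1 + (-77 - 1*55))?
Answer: 7205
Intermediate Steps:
-55*(1 + (-77 - 1*55)) = -55*(1 + (-77 - 55)) = -55*(1 - 132) = -55*(-131) = 7205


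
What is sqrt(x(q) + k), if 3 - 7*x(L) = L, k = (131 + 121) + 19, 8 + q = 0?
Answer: 6*sqrt(371)/7 ≈ 16.510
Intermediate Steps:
q = -8 (q = -8 + 0 = -8)
k = 271 (k = 252 + 19 = 271)
x(L) = 3/7 - L/7
sqrt(x(q) + k) = sqrt((3/7 - 1/7*(-8)) + 271) = sqrt((3/7 + 8/7) + 271) = sqrt(11/7 + 271) = sqrt(1908/7) = 6*sqrt(371)/7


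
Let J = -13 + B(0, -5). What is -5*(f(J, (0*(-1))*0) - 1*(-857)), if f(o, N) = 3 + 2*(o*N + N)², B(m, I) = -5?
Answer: -4300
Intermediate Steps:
J = -18 (J = -13 - 5 = -18)
f(o, N) = 3 + 2*(N + N*o)² (f(o, N) = 3 + 2*(N*o + N)² = 3 + 2*(N + N*o)²)
-5*(f(J, (0*(-1))*0) - 1*(-857)) = -5*((3 + 2*((0*(-1))*0)²*(1 - 18)²) - 1*(-857)) = -5*((3 + 2*(0*0)²*(-17)²) + 857) = -5*((3 + 2*0²*289) + 857) = -5*((3 + 2*0*289) + 857) = -5*((3 + 0) + 857) = -5*(3 + 857) = -5*860 = -4300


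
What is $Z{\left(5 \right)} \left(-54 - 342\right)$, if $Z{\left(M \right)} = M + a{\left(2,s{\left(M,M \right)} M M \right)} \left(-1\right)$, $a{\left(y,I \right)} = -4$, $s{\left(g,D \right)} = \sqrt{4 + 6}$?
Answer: $-3564$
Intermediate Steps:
$s{\left(g,D \right)} = \sqrt{10}$
$Z{\left(M \right)} = 4 + M$ ($Z{\left(M \right)} = M - -4 = M + 4 = 4 + M$)
$Z{\left(5 \right)} \left(-54 - 342\right) = \left(4 + 5\right) \left(-54 - 342\right) = 9 \left(-396\right) = -3564$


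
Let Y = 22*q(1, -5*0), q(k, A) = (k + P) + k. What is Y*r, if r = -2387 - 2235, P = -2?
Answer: 0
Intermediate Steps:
q(k, A) = -2 + 2*k (q(k, A) = (k - 2) + k = (-2 + k) + k = -2 + 2*k)
r = -4622
Y = 0 (Y = 22*(-2 + 2*1) = 22*(-2 + 2) = 22*0 = 0)
Y*r = 0*(-4622) = 0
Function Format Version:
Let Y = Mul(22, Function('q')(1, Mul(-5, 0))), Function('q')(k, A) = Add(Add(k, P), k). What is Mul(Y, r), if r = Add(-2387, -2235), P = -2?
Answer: 0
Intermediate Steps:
Function('q')(k, A) = Add(-2, Mul(2, k)) (Function('q')(k, A) = Add(Add(k, -2), k) = Add(Add(-2, k), k) = Add(-2, Mul(2, k)))
r = -4622
Y = 0 (Y = Mul(22, Add(-2, Mul(2, 1))) = Mul(22, Add(-2, 2)) = Mul(22, 0) = 0)
Mul(Y, r) = Mul(0, -4622) = 0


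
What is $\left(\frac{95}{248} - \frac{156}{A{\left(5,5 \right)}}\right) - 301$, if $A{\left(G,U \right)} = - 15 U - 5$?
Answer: $- \frac{370347}{1240} \approx -298.67$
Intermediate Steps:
$A{\left(G,U \right)} = -5 - 15 U$
$\left(\frac{95}{248} - \frac{156}{A{\left(5,5 \right)}}\right) - 301 = \left(\frac{95}{248} - \frac{156}{-5 - 75}\right) - 301 = \left(95 \cdot \frac{1}{248} - \frac{156}{-5 - 75}\right) - 301 = \left(\frac{95}{248} - \frac{156}{-80}\right) - 301 = \left(\frac{95}{248} - - \frac{39}{20}\right) - 301 = \left(\frac{95}{248} + \frac{39}{20}\right) - 301 = \frac{2893}{1240} - 301 = - \frac{370347}{1240}$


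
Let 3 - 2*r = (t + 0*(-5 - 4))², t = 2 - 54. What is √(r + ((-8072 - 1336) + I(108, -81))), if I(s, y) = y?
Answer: I*√43358/2 ≈ 104.11*I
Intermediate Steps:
t = -52
r = -2701/2 (r = 3/2 - (-52 + 0*(-5 - 4))²/2 = 3/2 - (-52 + 0*(-9))²/2 = 3/2 - (-52 + 0)²/2 = 3/2 - ½*(-52)² = 3/2 - ½*2704 = 3/2 - 1352 = -2701/2 ≈ -1350.5)
√(r + ((-8072 - 1336) + I(108, -81))) = √(-2701/2 + ((-8072 - 1336) - 81)) = √(-2701/2 + (-9408 - 81)) = √(-2701/2 - 9489) = √(-21679/2) = I*√43358/2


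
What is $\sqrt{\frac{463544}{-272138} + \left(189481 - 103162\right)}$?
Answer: $\frac{\sqrt{1598145132972491}}{136069} \approx 293.8$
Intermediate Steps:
$\sqrt{\frac{463544}{-272138} + \left(189481 - 103162\right)} = \sqrt{463544 \left(- \frac{1}{272138}\right) + 86319} = \sqrt{- \frac{231772}{136069} + 86319} = \sqrt{\frac{11745108239}{136069}} = \frac{\sqrt{1598145132972491}}{136069}$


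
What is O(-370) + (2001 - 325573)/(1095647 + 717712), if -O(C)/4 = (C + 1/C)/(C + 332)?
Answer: -249388016039/6373956885 ≈ -39.126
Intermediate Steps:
O(C) = -4*(C + 1/C)/(332 + C) (O(C) = -4*(C + 1/C)/(C + 332) = -4*(C + 1/C)/(332 + C))
O(-370) + (2001 - 325573)/(1095647 + 717712) = 4*(-1 - 1*(-370)**2)/(-370*(332 - 370)) + (2001 - 325573)/(1095647 + 717712) = 4*(-1/370)*(-1 - 1*136900)/(-38) - 323572/1813359 = 4*(-1/370)*(-1/38)*(-1 - 136900) - 323572*1/1813359 = 4*(-1/370)*(-1/38)*(-136901) - 323572/1813359 = -136901/3515 - 323572/1813359 = -249388016039/6373956885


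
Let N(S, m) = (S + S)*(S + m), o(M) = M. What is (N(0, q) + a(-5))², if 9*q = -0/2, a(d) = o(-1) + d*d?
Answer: 576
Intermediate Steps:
a(d) = -1 + d² (a(d) = -1 + d*d = -1 + d²)
q = 0 (q = (-0/2)/9 = (-5*0)/9 = (⅑)*0 = 0)
N(S, m) = 2*S*(S + m) (N(S, m) = (2*S)*(S + m) = 2*S*(S + m))
(N(0, q) + a(-5))² = (2*0*(0 + 0) + (-1 + (-5)²))² = (2*0*0 + (-1 + 25))² = (0 + 24)² = 24² = 576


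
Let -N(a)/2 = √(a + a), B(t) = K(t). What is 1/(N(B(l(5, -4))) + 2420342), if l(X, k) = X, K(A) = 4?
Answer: 1210171/2929027698466 + √2/1464513849233 ≈ 4.1317e-7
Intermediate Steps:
B(t) = 4
N(a) = -2*√2*√a (N(a) = -2*√(a + a) = -2*√2*√a)
1/(N(B(l(5, -4))) + 2420342) = 1/(-2*√2*√4 + 2420342) = 1/(-2*√2*2 + 2420342) = 1/(-4*√2 + 2420342) = 1/(2420342 - 4*√2)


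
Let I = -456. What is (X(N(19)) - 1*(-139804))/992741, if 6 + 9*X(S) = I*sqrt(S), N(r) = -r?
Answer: 419410/2978223 - 152*I*sqrt(19)/2978223 ≈ 0.14083 - 0.00022247*I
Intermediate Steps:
X(S) = -2/3 - 152*sqrt(S)/3 (X(S) = -2/3 + (-456*sqrt(S))/9 = -2/3 - 152*sqrt(S)/3)
(X(N(19)) - 1*(-139804))/992741 = ((-2/3 - 152*I*sqrt(19)/3) - 1*(-139804))/992741 = ((-2/3 - 152*I*sqrt(19)/3) + 139804)*(1/992741) = (419410/3 - 152*I*sqrt(19)/3)*(1/992741) = 419410/2978223 - 152*I*sqrt(19)/2978223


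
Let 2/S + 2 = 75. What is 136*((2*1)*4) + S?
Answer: 79426/73 ≈ 1088.0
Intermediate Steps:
S = 2/73 (S = 2/(-2 + 75) = 2/73 ≈ 0.027397)
136*((2*1)*4) + S = 136*((2*1)*4) + 2/73 = 136*(2*4) + 2/73 = 136*8 + 2/73 = 1088 + 2/73 = 79426/73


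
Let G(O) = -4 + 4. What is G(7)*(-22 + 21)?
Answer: 0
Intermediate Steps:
G(O) = 0
G(7)*(-22 + 21) = 0*(-22 + 21) = 0*(-1) = 0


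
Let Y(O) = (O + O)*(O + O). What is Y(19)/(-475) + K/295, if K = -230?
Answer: -5634/1475 ≈ -3.8197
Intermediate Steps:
Y(O) = 4*O**2 (Y(O) = (2*O)*(2*O) = 4*O**2)
Y(19)/(-475) + K/295 = (4*19**2)/(-475) - 230/295 = (4*361)*(-1/475) - 230*1/295 = 1444*(-1/475) - 46/59 = -76/25 - 46/59 = -5634/1475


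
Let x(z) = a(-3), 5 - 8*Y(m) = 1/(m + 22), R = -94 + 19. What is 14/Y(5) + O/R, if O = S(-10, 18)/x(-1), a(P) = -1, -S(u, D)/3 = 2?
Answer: 37666/1675 ≈ 22.487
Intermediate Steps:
R = -75
S(u, D) = -6 (S(u, D) = -3*2 = -6)
Y(m) = 5/8 - 1/(8*(22 + m)) (Y(m) = 5/8 - 1/(8*(m + 22)) = 5/8 - 1/(8*(22 + m)))
x(z) = -1
O = 6 (O = -6/(-1) = -6*(-1) = 6)
14/Y(5) + O/R = 14/(((109 + 5*5)/(8*(22 + 5)))) + 6/(-75) = 14/(((⅛)*(109 + 25)/27)) + 6*(-1/75) = 14/(((⅛)*(1/27)*134)) - 2/25 = 14/(67/108) - 2/25 = 14*(108/67) - 2/25 = 1512/67 - 2/25 = 37666/1675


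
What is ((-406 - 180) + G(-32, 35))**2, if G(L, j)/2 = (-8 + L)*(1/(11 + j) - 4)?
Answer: 37920964/529 ≈ 71684.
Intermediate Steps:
G(L, j) = 2*(-8 + L)*(-4 + 1/(11 + j)) (G(L, j) = 2*((-8 + L)*(1/(11 + j) - 4)) = 2*((-8 + L)*(-4 + 1/(11 + j))) = 2*(-8 + L)*(-4 + 1/(11 + j)))
((-406 - 180) + G(-32, 35))**2 = ((-406 - 180) + 2*(344 - 43*(-32) + 32*35 - 4*(-32)*35)/(11 + 35))**2 = (-586 + 2*(344 + 1376 + 1120 + 4480)/46)**2 = (-586 + 2*(1/46)*7320)**2 = (-586 + 7320/23)**2 = (-6158/23)**2 = 37920964/529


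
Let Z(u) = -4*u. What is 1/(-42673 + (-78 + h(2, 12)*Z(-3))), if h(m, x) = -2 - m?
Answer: -1/42799 ≈ -2.3365e-5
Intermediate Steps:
1/(-42673 + (-78 + h(2, 12)*Z(-3))) = 1/(-42673 + (-78 + (-2 - 1*2)*(-4*(-3)))) = 1/(-42673 + (-78 + (-2 - 2)*12)) = 1/(-42673 + (-78 - 4*12)) = 1/(-42673 + (-78 - 48)) = 1/(-42673 - 126) = 1/(-42799) = -1/42799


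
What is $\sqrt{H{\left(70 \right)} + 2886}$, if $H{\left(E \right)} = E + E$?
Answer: $\sqrt{3026} \approx 55.009$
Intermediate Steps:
$H{\left(E \right)} = 2 E$
$\sqrt{H{\left(70 \right)} + 2886} = \sqrt{2 \cdot 70 + 2886} = \sqrt{140 + 2886} = \sqrt{3026}$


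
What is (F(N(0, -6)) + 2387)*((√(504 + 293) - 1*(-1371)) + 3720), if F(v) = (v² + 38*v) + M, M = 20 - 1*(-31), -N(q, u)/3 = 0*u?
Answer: 12411858 + 2438*√797 ≈ 1.2481e+7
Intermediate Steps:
N(q, u) = 0 (N(q, u) = -0*u = -3*0 = 0)
M = 51 (M = 20 + 31 = 51)
F(v) = 51 + v² + 38*v (F(v) = (v² + 38*v) + 51 = 51 + v² + 38*v)
(F(N(0, -6)) + 2387)*((√(504 + 293) - 1*(-1371)) + 3720) = ((51 + 0² + 38*0) + 2387)*((√(504 + 293) - 1*(-1371)) + 3720) = ((51 + 0 + 0) + 2387)*((√797 + 1371) + 3720) = (51 + 2387)*((1371 + √797) + 3720) = 2438*(5091 + √797) = 12411858 + 2438*√797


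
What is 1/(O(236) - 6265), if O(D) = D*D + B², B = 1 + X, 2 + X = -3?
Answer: 1/49447 ≈ 2.0224e-5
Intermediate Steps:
X = -5 (X = -2 - 3 = -5)
B = -4 (B = 1 - 5 = -4)
O(D) = 16 + D² (O(D) = D*D + (-4)² = D² + 16 = 16 + D²)
1/(O(236) - 6265) = 1/((16 + 236²) - 6265) = 1/((16 + 55696) - 6265) = 1/(55712 - 6265) = 1/49447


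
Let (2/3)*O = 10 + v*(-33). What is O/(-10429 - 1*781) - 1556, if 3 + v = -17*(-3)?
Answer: -17440399/11210 ≈ -1555.8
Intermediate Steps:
v = 48 (v = -3 - 17*(-3) = -3 + 51 = 48)
O = -2361 (O = 3*(10 + 48*(-33))/2 = 3*(10 - 1584)/2 = (3/2)*(-1574) = -2361)
O/(-10429 - 1*781) - 1556 = -2361/(-10429 - 1*781) - 1556 = -2361/(-10429 - 781) - 1556 = -2361/(-11210) - 1556 = -2361*(-1/11210) - 1556 = 2361/11210 - 1556 = -17440399/11210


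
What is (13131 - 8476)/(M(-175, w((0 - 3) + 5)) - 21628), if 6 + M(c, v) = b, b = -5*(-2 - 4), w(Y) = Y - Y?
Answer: -4655/21604 ≈ -0.21547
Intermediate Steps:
w(Y) = 0
b = 30 (b = -5*(-6) = 30)
M(c, v) = 24 (M(c, v) = -6 + 30 = 24)
(13131 - 8476)/(M(-175, w((0 - 3) + 5)) - 21628) = (13131 - 8476)/(24 - 21628) = 4655/(-21604) = 4655*(-1/21604) = -4655/21604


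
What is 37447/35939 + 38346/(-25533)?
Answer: -140660881/305876829 ≈ -0.45986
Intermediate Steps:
37447/35939 + 38346/(-25533) = 37447*(1/35939) + 38346*(-1/25533) = 37447/35939 - 12782/8511 = -140660881/305876829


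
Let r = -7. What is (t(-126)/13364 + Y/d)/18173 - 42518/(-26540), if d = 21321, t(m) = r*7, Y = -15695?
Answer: 55039244539739839/34356711726424620 ≈ 1.6020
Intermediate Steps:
t(m) = -49 (t(m) = -7*7 = -49)
(t(-126)/13364 + Y/d)/18173 - 42518/(-26540) = (-49/13364 - 15695/21321)/18173 - 42518/(-26540) = (-49*1/13364 - 15695*1/21321)*(1/18173) - 42518*(-1/26540) = (-49/13364 - 15695/21321)*(1/18173) + 21259/13270 = -210792709/284933844*1/18173 + 21259/13270 = -210792709/5178102747012 + 21259/13270 = 55039244539739839/34356711726424620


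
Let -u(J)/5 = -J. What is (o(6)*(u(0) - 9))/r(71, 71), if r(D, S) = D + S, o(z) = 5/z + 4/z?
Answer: -27/284 ≈ -0.095070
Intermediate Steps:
u(J) = 5*J (u(J) = -(-5)*J = 5*J)
o(z) = 9/z
(o(6)*(u(0) - 9))/r(71, 71) = ((9/6)*(5*0 - 9))/(71 + 71) = ((9*(1/6))*(0 - 9))/142 = ((3/2)*(-9))*(1/142) = -27/2*1/142 = -27/284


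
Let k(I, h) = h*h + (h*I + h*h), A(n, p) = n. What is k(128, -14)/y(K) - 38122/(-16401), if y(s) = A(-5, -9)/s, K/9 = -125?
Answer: -738039554/2343 ≈ -3.1500e+5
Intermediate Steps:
K = -1125 (K = 9*(-125) = -1125)
k(I, h) = 2*h**2 + I*h (k(I, h) = h**2 + (I*h + h**2) = h**2 + (h**2 + I*h) = 2*h**2 + I*h)
y(s) = -5/s
k(128, -14)/y(K) - 38122/(-16401) = (-14*(128 + 2*(-14)))/((-5/(-1125))) - 38122/(-16401) = (-14*(128 - 28))/((-5*(-1/1125))) - 38122*(-1/16401) = (-14*100)/(1/225) + 5446/2343 = -1400*225 + 5446/2343 = -315000 + 5446/2343 = -738039554/2343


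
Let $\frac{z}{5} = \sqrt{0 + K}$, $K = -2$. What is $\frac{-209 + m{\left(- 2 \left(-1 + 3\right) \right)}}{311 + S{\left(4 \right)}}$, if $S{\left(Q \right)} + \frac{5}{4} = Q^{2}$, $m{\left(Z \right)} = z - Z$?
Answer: $- \frac{820}{1303} + \frac{20 i \sqrt{2}}{1303} \approx -0.62932 + 0.021707 i$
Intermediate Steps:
$z = 5 i \sqrt{2}$ ($z = 5 \sqrt{0 - 2} = 5 \sqrt{-2} = 5 i \sqrt{2} \approx 7.0711 i$)
$m{\left(Z \right)} = - Z + 5 i \sqrt{2}$ ($m{\left(Z \right)} = 5 i \sqrt{2} - Z = - Z + 5 i \sqrt{2}$)
$S{\left(Q \right)} = - \frac{5}{4} + Q^{2}$
$\frac{-209 + m{\left(- 2 \left(-1 + 3\right) \right)}}{311 + S{\left(4 \right)}} = \frac{-209 - \left(- 2 \left(-1 + 3\right) - 5 i \sqrt{2}\right)}{311 - \left(\frac{5}{4} - 4^{2}\right)} = \frac{-209 + \left(- \left(-2\right) 2 + 5 i \sqrt{2}\right)}{311 + \left(- \frac{5}{4} + 16\right)} = \frac{-209 + \left(\left(-1\right) \left(-4\right) + 5 i \sqrt{2}\right)}{311 + \frac{59}{4}} = \frac{-209 + \left(4 + 5 i \sqrt{2}\right)}{\frac{1303}{4}} = \left(-205 + 5 i \sqrt{2}\right) \frac{4}{1303} = - \frac{820}{1303} + \frac{20 i \sqrt{2}}{1303}$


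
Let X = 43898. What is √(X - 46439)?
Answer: 11*I*√21 ≈ 50.408*I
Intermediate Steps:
√(X - 46439) = √(43898 - 46439) = √(-2541) = 11*I*√21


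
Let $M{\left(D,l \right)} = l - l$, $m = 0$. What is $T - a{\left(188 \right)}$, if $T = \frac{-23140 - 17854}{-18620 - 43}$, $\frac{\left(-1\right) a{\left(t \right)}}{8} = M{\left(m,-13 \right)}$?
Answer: $\frac{40994}{18663} \approx 2.1965$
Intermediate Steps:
$M{\left(D,l \right)} = 0$
$a{\left(t \right)} = 0$ ($a{\left(t \right)} = \left(-8\right) 0 = 0$)
$T = \frac{40994}{18663}$ ($T = - \frac{40994}{-18663} = \left(-40994\right) \left(- \frac{1}{18663}\right) = \frac{40994}{18663} \approx 2.1965$)
$T - a{\left(188 \right)} = \frac{40994}{18663} - 0 = \frac{40994}{18663} + 0 = \frac{40994}{18663}$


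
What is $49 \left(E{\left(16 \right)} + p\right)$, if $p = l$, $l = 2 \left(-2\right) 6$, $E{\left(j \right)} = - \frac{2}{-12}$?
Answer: $- \frac{7007}{6} \approx -1167.8$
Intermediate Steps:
$E{\left(j \right)} = \frac{1}{6}$ ($E{\left(j \right)} = \left(-2\right) \left(- \frac{1}{12}\right) = \frac{1}{6}$)
$l = -24$ ($l = \left(-4\right) 6 = -24$)
$p = -24$
$49 \left(E{\left(16 \right)} + p\right) = 49 \left(\frac{1}{6} - 24\right) = 49 \left(- \frac{143}{6}\right) = - \frac{7007}{6}$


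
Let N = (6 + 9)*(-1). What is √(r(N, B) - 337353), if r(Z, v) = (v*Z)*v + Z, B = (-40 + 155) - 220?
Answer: I*√502743 ≈ 709.04*I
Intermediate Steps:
N = -15 (N = 15*(-1) = -15)
B = -105 (B = 115 - 220 = -105)
r(Z, v) = Z + Z*v² (r(Z, v) = (Z*v)*v + Z = Z*v² + Z = Z + Z*v²)
√(r(N, B) - 337353) = √(-15*(1 + (-105)²) - 337353) = √(-15*(1 + 11025) - 337353) = √(-15*11026 - 337353) = √(-165390 - 337353) = √(-502743) = I*√502743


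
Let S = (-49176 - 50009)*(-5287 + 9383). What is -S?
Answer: 406261760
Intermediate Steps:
S = -406261760 (S = -99185*4096 = -406261760)
-S = -1*(-406261760) = 406261760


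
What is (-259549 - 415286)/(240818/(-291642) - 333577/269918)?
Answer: 26561311705058130/81143088179 ≈ 3.2734e+5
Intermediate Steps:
(-259549 - 415286)/(240818/(-291642) - 333577/269918) = -674835/(240818*(-1/291642) - 333577*1/269918) = -674835/(-120409/145821 - 333577/269918) = -674835/(-81143088179/39359712678) = -674835*(-39359712678/81143088179) = 26561311705058130/81143088179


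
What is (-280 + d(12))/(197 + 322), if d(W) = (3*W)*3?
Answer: -172/519 ≈ -0.33141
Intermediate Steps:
d(W) = 9*W
(-280 + d(12))/(197 + 322) = (-280 + 9*12)/(197 + 322) = (-280 + 108)/519 = -172*1/519 = -172/519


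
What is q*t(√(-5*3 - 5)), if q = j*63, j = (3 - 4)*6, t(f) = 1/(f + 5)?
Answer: -42 + 84*I*√5/5 ≈ -42.0 + 37.566*I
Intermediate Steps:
t(f) = 1/(5 + f)
j = -6 (j = -1*6 = -6)
q = -378 (q = -6*63 = -378)
q*t(√(-5*3 - 5)) = -378/(5 + √(-5*3 - 5)) = -378/(5 + √(-15 - 5)) = -378/(5 + √(-20)) = -378/(5 + 2*I*√5)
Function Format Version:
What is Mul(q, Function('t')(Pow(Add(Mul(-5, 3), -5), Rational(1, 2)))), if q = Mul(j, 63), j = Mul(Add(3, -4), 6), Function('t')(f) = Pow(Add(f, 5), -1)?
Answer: Add(-42, Mul(Rational(84, 5), I, Pow(5, Rational(1, 2)))) ≈ Add(-42.000, Mul(37.566, I))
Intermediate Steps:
Function('t')(f) = Pow(Add(5, f), -1)
j = -6 (j = Mul(-1, 6) = -6)
q = -378 (q = Mul(-6, 63) = -378)
Mul(q, Function('t')(Pow(Add(Mul(-5, 3), -5), Rational(1, 2)))) = Mul(-378, Pow(Add(5, Pow(Add(Mul(-5, 3), -5), Rational(1, 2))), -1)) = Mul(-378, Pow(Add(5, Pow(Add(-15, -5), Rational(1, 2))), -1)) = Mul(-378, Pow(Add(5, Pow(-20, Rational(1, 2))), -1)) = Mul(-378, Pow(Add(5, Mul(2, I, Pow(5, Rational(1, 2)))), -1))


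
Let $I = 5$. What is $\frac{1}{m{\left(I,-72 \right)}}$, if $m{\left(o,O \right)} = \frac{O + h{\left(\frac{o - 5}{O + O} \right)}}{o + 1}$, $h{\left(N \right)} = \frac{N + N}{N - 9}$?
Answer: $- \frac{1}{12} \approx -0.083333$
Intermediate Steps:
$h{\left(N \right)} = \frac{2 N}{-9 + N}$
$m{\left(o,O \right)} = \frac{O + \frac{-5 + o}{O \left(-9 + \frac{-5 + o}{2 O}\right)}}{1 + o}$ ($m{\left(o,O \right)} = \frac{O + \frac{2 \frac{o - 5}{O + O}}{-9 + \frac{o - 5}{O + O}}}{o + 1} = \frac{O + \frac{2 \frac{-5 + o}{2 O}}{-9 + \frac{-5 + o}{2 O}}}{1 + o} = \frac{O + \frac{-5 + o}{O \left(-9 + \frac{-5 + o}{2 O}\right)}}{1 + o}$)
$\frac{1}{m{\left(I,-72 \right)}} = \frac{1}{\frac{1}{1 + 5} \frac{1}{5 - 5 + 18 \left(-72\right)} \left(10 - 10 - 72 \left(5 - 5 + 18 \left(-72\right)\right)\right)} = \frac{1}{\frac{1}{6} \frac{1}{5 - 5 - 1296} \left(10 - 10 - 72 \left(5 - 5 - 1296\right)\right)} = \frac{1}{\frac{1}{6} \frac{1}{-1296} \left(10 - 10 - -93312\right)} = \frac{1}{\frac{1}{6} \left(- \frac{1}{1296}\right) \left(10 - 10 + 93312\right)} = \frac{1}{\frac{1}{6} \left(- \frac{1}{1296}\right) 93312} = \frac{1}{-12} = - \frac{1}{12}$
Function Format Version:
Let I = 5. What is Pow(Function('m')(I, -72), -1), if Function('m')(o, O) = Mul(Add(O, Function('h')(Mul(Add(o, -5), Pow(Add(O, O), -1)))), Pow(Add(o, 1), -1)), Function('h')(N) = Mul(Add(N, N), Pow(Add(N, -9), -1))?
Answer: Rational(-1, 12) ≈ -0.083333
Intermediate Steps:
Function('h')(N) = Mul(2, N, Pow(Add(-9, N), -1)) (Function('h')(N) = Mul(Mul(2, N), Pow(Add(-9, N), -1)) = Mul(2, N, Pow(Add(-9, N), -1)))
Function('m')(o, O) = Mul(Pow(Add(1, o), -1), Add(O, Mul(Pow(O, -1), Pow(Add(-9, Mul(Rational(1, 2), Pow(O, -1), Add(-5, o))), -1), Add(-5, o)))) (Function('m')(o, O) = Mul(Add(O, Mul(2, Mul(Add(o, -5), Pow(Add(O, O), -1)), Pow(Add(-9, Mul(Add(o, -5), Pow(Add(O, O), -1))), -1))), Pow(Add(o, 1), -1)) = Mul(Add(O, Mul(2, Mul(Add(-5, o), Pow(Mul(2, O), -1)), Pow(Add(-9, Mul(Add(-5, o), Pow(Mul(2, O), -1))), -1))), Pow(Add(1, o), -1)) = Mul(Add(O, Mul(2, Mul(Add(-5, o), Mul(Rational(1, 2), Pow(O, -1))), Pow(Add(-9, Mul(Add(-5, o), Mul(Rational(1, 2), Pow(O, -1)))), -1))), Pow(Add(1, o), -1)) = Mul(Add(O, Mul(2, Mul(Rational(1, 2), Pow(O, -1), Add(-5, o)), Pow(Add(-9, Mul(Rational(1, 2), Pow(O, -1), Add(-5, o))), -1))), Pow(Add(1, o), -1)) = Mul(Add(O, Mul(Pow(O, -1), Pow(Add(-9, Mul(Rational(1, 2), Pow(O, -1), Add(-5, o))), -1), Add(-5, o))), Pow(Add(1, o), -1)) = Mul(Pow(Add(1, o), -1), Add(O, Mul(Pow(O, -1), Pow(Add(-9, Mul(Rational(1, 2), Pow(O, -1), Add(-5, o))), -1), Add(-5, o)))))
Pow(Function('m')(I, -72), -1) = Pow(Mul(Pow(Add(1, 5), -1), Pow(Add(5, Mul(-1, 5), Mul(18, -72)), -1), Add(10, Mul(-2, 5), Mul(-72, Add(5, Mul(-1, 5), Mul(18, -72))))), -1) = Pow(Mul(Pow(6, -1), Pow(Add(5, -5, -1296), -1), Add(10, -10, Mul(-72, Add(5, -5, -1296)))), -1) = Pow(Mul(Rational(1, 6), Pow(-1296, -1), Add(10, -10, Mul(-72, -1296))), -1) = Pow(Mul(Rational(1, 6), Rational(-1, 1296), Add(10, -10, 93312)), -1) = Pow(Mul(Rational(1, 6), Rational(-1, 1296), 93312), -1) = Pow(-12, -1) = Rational(-1, 12)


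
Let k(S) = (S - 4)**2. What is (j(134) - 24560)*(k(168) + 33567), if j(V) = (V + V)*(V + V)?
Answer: 2857723232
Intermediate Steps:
j(V) = 4*V**2 (j(V) = (2*V)*(2*V) = 4*V**2)
k(S) = (-4 + S)**2
(j(134) - 24560)*(k(168) + 33567) = (4*134**2 - 24560)*((-4 + 168)**2 + 33567) = (4*17956 - 24560)*(164**2 + 33567) = (71824 - 24560)*(26896 + 33567) = 47264*60463 = 2857723232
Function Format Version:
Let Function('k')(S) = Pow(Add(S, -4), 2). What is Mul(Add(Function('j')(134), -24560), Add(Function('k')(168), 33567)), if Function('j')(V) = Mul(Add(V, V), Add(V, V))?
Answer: 2857723232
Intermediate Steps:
Function('j')(V) = Mul(4, Pow(V, 2)) (Function('j')(V) = Mul(Mul(2, V), Mul(2, V)) = Mul(4, Pow(V, 2)))
Function('k')(S) = Pow(Add(-4, S), 2)
Mul(Add(Function('j')(134), -24560), Add(Function('k')(168), 33567)) = Mul(Add(Mul(4, Pow(134, 2)), -24560), Add(Pow(Add(-4, 168), 2), 33567)) = Mul(Add(Mul(4, 17956), -24560), Add(Pow(164, 2), 33567)) = Mul(Add(71824, -24560), Add(26896, 33567)) = Mul(47264, 60463) = 2857723232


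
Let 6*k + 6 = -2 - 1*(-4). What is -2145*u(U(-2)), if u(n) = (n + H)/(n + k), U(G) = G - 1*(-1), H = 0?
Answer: -1287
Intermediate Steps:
k = -⅔ (k = -1 + (-2 - 1*(-4))/6 = -1 + (-2 + 4)/6 = -1 + (⅙)*2 = -1 + ⅓ = -⅔ ≈ -0.66667)
U(G) = 1 + G (U(G) = G + 1 = 1 + G)
u(n) = n/(-⅔ + n) (u(n) = (n + 0)/(n - ⅔) = n/(-⅔ + n))
-2145*u(U(-2)) = -6435*(1 - 2)/(-2 + 3*(1 - 2)) = -6435*(-1)/(-2 + 3*(-1)) = -6435*(-1)/(-2 - 3) = -6435*(-1)/(-5) = -6435*(-1)*(-1)/5 = -2145*⅗ = -1287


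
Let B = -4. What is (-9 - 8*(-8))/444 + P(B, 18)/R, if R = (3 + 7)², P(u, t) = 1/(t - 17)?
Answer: 743/5550 ≈ 0.13387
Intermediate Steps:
P(u, t) = 1/(-17 + t)
R = 100 (R = 10² = 100)
(-9 - 8*(-8))/444 + P(B, 18)/R = (-9 - 8*(-8))/444 + 1/((-17 + 18)*100) = (-9 + 64)*(1/444) + (1/100)/1 = 55*(1/444) + 1*(1/100) = 55/444 + 1/100 = 743/5550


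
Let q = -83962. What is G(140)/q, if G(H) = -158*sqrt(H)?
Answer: 158*sqrt(35)/41981 ≈ 0.022266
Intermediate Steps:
G(140)/q = -316*sqrt(35)/(-83962) = -316*sqrt(35)*(-1/83962) = 158*sqrt(35)/41981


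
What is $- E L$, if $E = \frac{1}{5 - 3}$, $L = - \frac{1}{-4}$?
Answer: $- \frac{1}{8} \approx -0.125$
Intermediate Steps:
$L = \frac{1}{4}$ ($L = \left(-1\right) \left(- \frac{1}{4}\right) = \frac{1}{4} \approx 0.25$)
$E = \frac{1}{2} \approx 0.5$
$- E L = \left(-1\right) \frac{1}{2} \cdot \frac{1}{4} = \left(- \frac{1}{2}\right) \frac{1}{4} = - \frac{1}{8}$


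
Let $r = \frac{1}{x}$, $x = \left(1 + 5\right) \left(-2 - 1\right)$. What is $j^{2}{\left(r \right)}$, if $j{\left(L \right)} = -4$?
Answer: $16$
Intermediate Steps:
$x = -18$ ($x = 6 \left(-3\right) = -18$)
$r = - \frac{1}{18}$ ($r = \frac{1}{-18} = - \frac{1}{18} \approx -0.055556$)
$j^{2}{\left(r \right)} = \left(-4\right)^{2} = 16$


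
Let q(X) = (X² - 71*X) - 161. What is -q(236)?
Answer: -38779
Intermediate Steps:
q(X) = -161 + X² - 71*X
-q(236) = -(-161 + 236² - 71*236) = -(-161 + 55696 - 16756) = -1*38779 = -38779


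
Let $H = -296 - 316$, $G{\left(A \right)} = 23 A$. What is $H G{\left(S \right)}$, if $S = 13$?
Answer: $-182988$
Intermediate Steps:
$H = -612$ ($H = -296 - 316 = -612$)
$H G{\left(S \right)} = - 612 \cdot 23 \cdot 13 = \left(-612\right) 299 = -182988$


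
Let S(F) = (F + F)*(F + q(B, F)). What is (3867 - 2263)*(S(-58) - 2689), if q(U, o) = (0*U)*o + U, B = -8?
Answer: 7967068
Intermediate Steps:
q(U, o) = U (q(U, o) = 0*o + U = 0 + U = U)
S(F) = 2*F*(-8 + F) (S(F) = (F + F)*(F - 8) = (2*F)*(-8 + F) = 2*F*(-8 + F))
(3867 - 2263)*(S(-58) - 2689) = (3867 - 2263)*(2*(-58)*(-8 - 58) - 2689) = 1604*(2*(-58)*(-66) - 2689) = 1604*(7656 - 2689) = 1604*4967 = 7967068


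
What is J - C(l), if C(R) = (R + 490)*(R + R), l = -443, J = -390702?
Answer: -349060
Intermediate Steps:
C(R) = 2*R*(490 + R) (C(R) = (490 + R)*(2*R) = 2*R*(490 + R))
J - C(l) = -390702 - 2*(-443)*(490 - 443) = -390702 - 2*(-443)*47 = -390702 - 1*(-41642) = -390702 + 41642 = -349060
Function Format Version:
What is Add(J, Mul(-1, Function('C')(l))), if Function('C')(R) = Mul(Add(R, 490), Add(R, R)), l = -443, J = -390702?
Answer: -349060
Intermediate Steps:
Function('C')(R) = Mul(2, R, Add(490, R)) (Function('C')(R) = Mul(Add(490, R), Mul(2, R)) = Mul(2, R, Add(490, R)))
Add(J, Mul(-1, Function('C')(l))) = Add(-390702, Mul(-1, Mul(2, -443, Add(490, -443)))) = Add(-390702, Mul(-1, Mul(2, -443, 47))) = Add(-390702, Mul(-1, -41642)) = Add(-390702, 41642) = -349060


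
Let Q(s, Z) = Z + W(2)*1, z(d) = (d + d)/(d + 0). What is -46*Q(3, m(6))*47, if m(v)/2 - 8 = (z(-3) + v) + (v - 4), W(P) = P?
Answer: -82156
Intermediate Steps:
z(d) = 2 (z(d) = (2*d)/d = 2)
m(v) = 12 + 4*v (m(v) = 16 + 2*((2 + v) + (v - 4)) = 16 + 2*((2 + v) + (-4 + v)) = 16 + 2*(-2 + 2*v) = 16 + (-4 + 4*v) = 12 + 4*v)
Q(s, Z) = 2 + Z (Q(s, Z) = Z + 2*1 = Z + 2 = 2 + Z)
-46*Q(3, m(6))*47 = -46*(2 + (12 + 4*6))*47 = -46*(2 + (12 + 24))*47 = -46*(2 + 36)*47 = -46*38*47 = -1748*47 = -82156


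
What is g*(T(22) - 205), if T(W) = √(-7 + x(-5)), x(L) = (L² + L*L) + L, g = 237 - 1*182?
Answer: -11275 + 55*√38 ≈ -10936.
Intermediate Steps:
g = 55 (g = 237 - 182 = 55)
x(L) = L + 2*L² (x(L) = (L² + L²) + L = 2*L² + L = L + 2*L²)
T(W) = √38 (T(W) = √(-7 - 5*(1 + 2*(-5))) = √(-7 - 5*(1 - 10)) = √(-7 - 5*(-9)) = √(-7 + 45) = √38)
g*(T(22) - 205) = 55*(√38 - 205) = 55*(-205 + √38) = -11275 + 55*√38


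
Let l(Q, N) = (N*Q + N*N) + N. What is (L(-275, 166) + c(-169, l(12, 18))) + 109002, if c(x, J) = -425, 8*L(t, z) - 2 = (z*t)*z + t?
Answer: -6709557/8 ≈ -8.3870e+5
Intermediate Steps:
l(Q, N) = N + N² + N*Q (l(Q, N) = (N*Q + N²) + N = (N² + N*Q) + N = N + N² + N*Q)
L(t, z) = ¼ + t/8 + t*z²/8 (L(t, z) = ¼ + ((z*t)*z + t)/8 = ¼ + ((t*z)*z + t)/8 = ¼ + (t*z² + t)/8 = ¼ + (t + t*z²)/8 = ¼ + (t/8 + t*z²/8) = ¼ + t/8 + t*z²/8)
(L(-275, 166) + c(-169, l(12, 18))) + 109002 = ((¼ + (⅛)*(-275) + (⅛)*(-275)*166²) - 425) + 109002 = ((¼ - 275/8 + (⅛)*(-275)*27556) - 425) + 109002 = ((¼ - 275/8 - 1894475/2) - 425) + 109002 = (-7578173/8 - 425) + 109002 = -7581573/8 + 109002 = -6709557/8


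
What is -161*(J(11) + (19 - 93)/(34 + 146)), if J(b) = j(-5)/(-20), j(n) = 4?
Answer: 1771/18 ≈ 98.389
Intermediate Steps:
J(b) = -⅕ (J(b) = 4/(-20) = 4*(-1/20) = -⅕)
-161*(J(11) + (19 - 93)/(34 + 146)) = -161*(-⅕ + (19 - 93)/(34 + 146)) = -161*(-⅕ - 74/180) = -161*(-⅕ - 74*1/180) = -161*(-⅕ - 37/90) = -161*(-11/18) = 1771/18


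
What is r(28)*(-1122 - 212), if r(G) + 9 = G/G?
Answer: 10672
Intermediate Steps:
r(G) = -8 (r(G) = -9 + G/G = -9 + 1 = -8)
r(28)*(-1122 - 212) = -8*(-1122 - 212) = -8*(-1334) = 10672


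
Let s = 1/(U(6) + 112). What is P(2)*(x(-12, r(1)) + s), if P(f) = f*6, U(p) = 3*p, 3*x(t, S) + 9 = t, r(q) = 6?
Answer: -5454/65 ≈ -83.908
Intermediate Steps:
x(t, S) = -3 + t/3
P(f) = 6*f
s = 1/130 (s = 1/(3*6 + 112) = 1/(18 + 112) = 1/130 ≈ 0.0076923)
P(2)*(x(-12, r(1)) + s) = (6*2)*((-3 + (1/3)*(-12)) + 1/130) = 12*((-3 - 4) + 1/130) = 12*(-7 + 1/130) = 12*(-909/130) = -5454/65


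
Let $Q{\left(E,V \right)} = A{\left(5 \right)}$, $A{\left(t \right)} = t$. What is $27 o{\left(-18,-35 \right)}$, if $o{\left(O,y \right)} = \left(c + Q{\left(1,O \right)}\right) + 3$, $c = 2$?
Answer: $270$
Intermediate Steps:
$Q{\left(E,V \right)} = 5$
$o{\left(O,y \right)} = 10$ ($o{\left(O,y \right)} = \left(2 + 5\right) + 3 = 7 + 3 = 10$)
$27 o{\left(-18,-35 \right)} = 27 \cdot 10 = 270$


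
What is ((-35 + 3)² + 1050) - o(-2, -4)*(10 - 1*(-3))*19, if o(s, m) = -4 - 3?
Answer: 3803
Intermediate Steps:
o(s, m) = -7
((-35 + 3)² + 1050) - o(-2, -4)*(10 - 1*(-3))*19 = ((-35 + 3)² + 1050) - (-7*(10 - 1*(-3)))*19 = ((-32)² + 1050) - (-7*(10 + 3))*19 = (1024 + 1050) - (-7*13)*19 = 2074 - (-91)*19 = 2074 - 1*(-1729) = 2074 + 1729 = 3803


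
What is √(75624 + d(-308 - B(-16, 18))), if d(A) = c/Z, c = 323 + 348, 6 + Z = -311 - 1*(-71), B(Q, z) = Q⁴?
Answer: √4576296918/246 ≈ 274.99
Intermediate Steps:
Z = -246 (Z = -6 + (-311 - 1*(-71)) = -6 + (-311 + 71) = -6 - 240 = -246)
c = 671
d(A) = -671/246 (d(A) = 671/(-246) = 671*(-1/246) = -671/246)
√(75624 + d(-308 - B(-16, 18))) = √(75624 - 671/246) = √(18602833/246) = √4576296918/246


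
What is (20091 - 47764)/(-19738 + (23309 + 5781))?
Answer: -27673/9352 ≈ -2.9590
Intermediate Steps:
(20091 - 47764)/(-19738 + (23309 + 5781)) = -27673/(-19738 + 29090) = -27673/9352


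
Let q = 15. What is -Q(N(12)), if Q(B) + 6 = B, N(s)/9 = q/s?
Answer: -21/4 ≈ -5.2500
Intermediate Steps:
N(s) = 135/s (N(s) = 9*(15/s) = 135/s)
Q(B) = -6 + B
-Q(N(12)) = -(-6 + 135/12) = -(-6 + 135*(1/12)) = -(-6 + 45/4) = -1*21/4 = -21/4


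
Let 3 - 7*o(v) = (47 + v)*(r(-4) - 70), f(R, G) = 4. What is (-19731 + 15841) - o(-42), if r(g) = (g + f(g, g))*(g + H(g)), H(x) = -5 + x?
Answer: -27583/7 ≈ -3940.4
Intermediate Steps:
r(g) = (-5 + 2*g)*(4 + g) (r(g) = (g + 4)*(g + (-5 + g)) = (4 + g)*(-5 + 2*g) = (-5 + 2*g)*(4 + g))
o(v) = 3293/7 + 10*v (o(v) = 3/7 - (47 + v)*((-20 + 2*(-4)**2 + 3*(-4)) - 70)/7 = 3/7 - (47 + v)*((-20 + 2*16 - 12) - 70)/7 = 3/7 - (47 + v)*((-20 + 32 - 12) - 70)/7 = 3/7 - (47 + v)*(0 - 70)/7 = 3/7 - (47 + v)*(-70)/7 = 3/7 - (-3290 - 70*v)/7 = 3/7 + (470 + 10*v) = 3293/7 + 10*v)
(-19731 + 15841) - o(-42) = (-19731 + 15841) - (3293/7 + 10*(-42)) = -3890 - (3293/7 - 420) = -3890 - 1*353/7 = -3890 - 353/7 = -27583/7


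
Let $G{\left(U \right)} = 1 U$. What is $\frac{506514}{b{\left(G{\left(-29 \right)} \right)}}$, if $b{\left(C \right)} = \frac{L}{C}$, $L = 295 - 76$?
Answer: $- \frac{4896302}{73} \approx -67073.0$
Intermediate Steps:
$G{\left(U \right)} = U$
$L = 219$
$b{\left(C \right)} = \frac{219}{C}$
$\frac{506514}{b{\left(G{\left(-29 \right)} \right)}} = \frac{506514}{219 \frac{1}{-29}} = \frac{506514}{219 \left(- \frac{1}{29}\right)} = \frac{506514}{- \frac{219}{29}} = 506514 \left(- \frac{29}{219}\right) = - \frac{4896302}{73}$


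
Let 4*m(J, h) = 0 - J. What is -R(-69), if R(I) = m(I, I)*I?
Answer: 4761/4 ≈ 1190.3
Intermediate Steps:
m(J, h) = -J/4 (m(J, h) = (0 - J)/4 = (-J)/4 = -J/4)
R(I) = -I²/4 (R(I) = (-I/4)*I = -I²/4)
-R(-69) = -(-1)*(-69)²/4 = -(-1)*4761/4 = -1*(-4761/4) = 4761/4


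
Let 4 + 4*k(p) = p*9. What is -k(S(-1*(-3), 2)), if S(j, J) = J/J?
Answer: -5/4 ≈ -1.2500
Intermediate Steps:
S(j, J) = 1
k(p) = -1 + 9*p/4 (k(p) = -1 + (p*9)/4 = -1 + (9*p)/4 = -1 + 9*p/4)
-k(S(-1*(-3), 2)) = -(-1 + (9/4)*1) = -(-1 + 9/4) = -1*5/4 = -5/4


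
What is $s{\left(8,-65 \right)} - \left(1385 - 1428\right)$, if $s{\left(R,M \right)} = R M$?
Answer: $-477$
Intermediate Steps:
$s{\left(R,M \right)} = M R$
$s{\left(8,-65 \right)} - \left(1385 - 1428\right) = \left(-65\right) 8 - \left(1385 - 1428\right) = -520 - -43 = -520 + 43 = -477$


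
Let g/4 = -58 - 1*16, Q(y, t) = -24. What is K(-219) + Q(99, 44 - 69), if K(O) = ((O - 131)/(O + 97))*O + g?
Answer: -57845/61 ≈ -948.28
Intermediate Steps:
g = -296 (g = 4*(-58 - 1*16) = 4*(-58 - 16) = 4*(-74) = -296)
K(O) = -296 + O*(-131 + O)/(97 + O) (K(O) = ((O - 131)/(O + 97))*O - 296 = ((-131 + O)/(97 + O))*O - 296 = O*(-131 + O)/(97 + O) - 296 = -296 + O*(-131 + O)/(97 + O))
K(-219) + Q(99, 44 - 69) = (-28712 + (-219)² - 427*(-219))/(97 - 219) - 24 = (-28712 + 47961 + 93513)/(-122) - 24 = -1/122*112762 - 24 = -56381/61 - 24 = -57845/61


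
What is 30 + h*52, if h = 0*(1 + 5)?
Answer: 30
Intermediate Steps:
h = 0 (h = 0*6 = 0)
30 + h*52 = 30 + 0*52 = 30 + 0 = 30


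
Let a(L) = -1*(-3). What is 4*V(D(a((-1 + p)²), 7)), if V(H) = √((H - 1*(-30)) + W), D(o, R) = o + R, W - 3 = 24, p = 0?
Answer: 4*√67 ≈ 32.741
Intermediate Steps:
W = 27 (W = 3 + 24 = 27)
a(L) = 3
D(o, R) = R + o
V(H) = √(57 + H) (V(H) = √((H - 1*(-30)) + 27) = √((H + 30) + 27) = √((30 + H) + 27) = √(57 + H))
4*V(D(a((-1 + p)²), 7)) = 4*√(57 + (7 + 3)) = 4*√(57 + 10) = 4*√67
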